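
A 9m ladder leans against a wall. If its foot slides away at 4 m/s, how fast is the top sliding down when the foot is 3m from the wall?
√2 ≈ 1.414 m/s

x² + y² = 9²
2x·dx/dt + 2y·dy/dt = 0
dy/dt = -x/y · dx/dt = -3/(6√2) · 4 = -√2 m/s
The top is descending at √2 ≈ 1.414 m/s.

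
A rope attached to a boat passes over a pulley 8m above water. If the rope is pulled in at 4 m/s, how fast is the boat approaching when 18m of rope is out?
36√65/65 ≈ 4.465 m/s

rope² = x² + 8²
x = √(18² - 8²) = 2√65
dx/dt = (rope/x) · d(rope)/dt = (18/(2√65)) · (-4) = -36√65/65 m/s
The boat approaches at 36√65/65 ≈ 4.465 m/s.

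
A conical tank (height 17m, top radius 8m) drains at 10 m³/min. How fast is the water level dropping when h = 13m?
1445/(5408π) ≈ 0.08505 m/min

r/h = 8/17, so r = (8/17)h
V = (1/3)πr²h = (1/3)π((8/17)h)²h = (64/867)πh³
dV/dh = (64/289)πh²
dh/dt = (dV/dt)/(dV/dh) = -10/((64/289)π·13²) = -1445/(5408π) m/min
The level is dropping at 1445/(5408π) ≈ 0.08505 m/min.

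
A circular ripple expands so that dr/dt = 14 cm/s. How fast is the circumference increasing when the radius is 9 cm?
28π cm/s

C = 2πr
dC/dt = 2π · dr/dt = 2π · 14 = 28π cm/s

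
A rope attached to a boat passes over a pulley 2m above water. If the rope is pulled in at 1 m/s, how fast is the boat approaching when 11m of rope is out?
11√13/39 ≈ 1.017 m/s

rope² = x² + 2²
x = √(11² - 2²) = 3√13
dx/dt = (rope/x) · d(rope)/dt = (11/(3√13)) · (-1) = -11√13/39 m/s
The boat approaches at 11√13/39 ≈ 1.017 m/s.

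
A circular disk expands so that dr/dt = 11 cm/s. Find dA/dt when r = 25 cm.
550π cm²/s

A = πr²
dA/dt = 2πr · dr/dt = 2π(25)(11) = 550π cm²/s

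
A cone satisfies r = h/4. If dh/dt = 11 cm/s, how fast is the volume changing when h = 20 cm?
275π cm³/s

V = (1/3)π(h/4)²h = πh³/48
dV/dt = πh²/16 · 11
At h = 20: dV/dt = 275π cm³/s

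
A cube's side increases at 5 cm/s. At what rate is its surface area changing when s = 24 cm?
1440 cm²/s

A = 6s²
dA/dt = 12s · ds/dt = 12·24·5 = 1440 cm²/s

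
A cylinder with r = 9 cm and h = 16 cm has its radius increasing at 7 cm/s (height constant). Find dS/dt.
476π cm²/s

S = 2πrh + 2πr² (lateral + bases)
dS/dt = (2πh + 4πr)·dr/dt = (2π·16 + 4π·9)·7
= 476π cm²/s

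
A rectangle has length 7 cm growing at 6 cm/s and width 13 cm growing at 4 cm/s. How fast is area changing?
106 cm²/s

A = lw
dA/dt = w·dl/dt + l·dw/dt = 13·6 + 7·4 = 106 cm²/s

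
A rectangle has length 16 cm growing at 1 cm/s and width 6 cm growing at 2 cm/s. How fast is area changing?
38 cm²/s

A = lw
dA/dt = w·dl/dt + l·dw/dt = 6·1 + 16·2 = 38 cm²/s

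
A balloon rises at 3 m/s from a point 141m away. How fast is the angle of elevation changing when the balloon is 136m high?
0.011022 rad/s

tan(θ) = y/141
sec²(θ) · dθ/dt = (1/141) · dy/dt
dθ/dt = cos²(θ)/141 · 3 = 141/(141² + 136²) · 3
dθ/dt = 0.011022 rad/s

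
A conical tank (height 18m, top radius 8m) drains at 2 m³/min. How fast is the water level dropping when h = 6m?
9/(32π) ≈ 0.08952 m/min

r/h = 8/18, so r = (4/9)h
V = (1/3)πr²h = (1/3)π((4/9)h)²h = (16/243)πh³
dV/dh = (16/81)πh²
dh/dt = (dV/dt)/(dV/dh) = -2/((16/81)π·6²) = -9/(32π) m/min
The level is dropping at 9/(32π) ≈ 0.08952 m/min.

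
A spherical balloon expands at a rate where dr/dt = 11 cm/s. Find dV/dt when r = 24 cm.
25344π cm³/s

V = (4/3)πr³
dV/dt = dV/dr · dr/dt = 4πr² · 11
At r = 24: dV/dt = 25344π cm³/s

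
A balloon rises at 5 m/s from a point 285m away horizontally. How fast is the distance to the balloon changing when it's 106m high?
530√92461/92461 ≈ 1.743 m/s

z² = 285² + y²
z = √(285² + 106²) = √92461
dz/dt = y/z · dy/dt = 106/√92461 · 5 = 530√92461/92461 ≈ 1.743 m/s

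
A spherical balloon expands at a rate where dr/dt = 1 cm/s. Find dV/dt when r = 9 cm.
324π cm³/s

V = (4/3)πr³
dV/dt = dV/dr · dr/dt = 4πr² · 1
At r = 9: dV/dt = 324π cm³/s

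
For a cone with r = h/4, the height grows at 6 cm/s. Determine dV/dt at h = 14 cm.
147π/2 cm³/s

V = (1/3)π(h/4)²h = πh³/48
dV/dt = πh²/16 · 6
At h = 14: dV/dt = 147π/2 cm³/s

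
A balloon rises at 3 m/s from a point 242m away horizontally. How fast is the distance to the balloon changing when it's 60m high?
90√15541/15541 ≈ 0.7219 m/s

z² = 242² + y²
z = √(242² + 60²) = 2√15541
dz/dt = y/z · dy/dt = 60/(2√15541) · 3 = 90√15541/15541 ≈ 0.7219 m/s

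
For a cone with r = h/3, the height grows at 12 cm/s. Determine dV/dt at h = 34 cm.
4624π/3 cm³/s

V = (1/3)π(h/3)²h = πh³/27
dV/dt = πh²/9 · 12
At h = 34: dV/dt = 4624π/3 cm³/s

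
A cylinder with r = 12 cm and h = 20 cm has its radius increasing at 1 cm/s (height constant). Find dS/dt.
88π cm²/s

S = 2πrh + 2πr² (lateral + bases)
dS/dt = (2πh + 4πr)·dr/dt = (2π·20 + 4π·12)·1
= 88π cm²/s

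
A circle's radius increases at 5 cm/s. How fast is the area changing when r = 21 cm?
210π cm²/s

A = πr²
dA/dt = 2πr · dr/dt = 2π(21)(5) = 210π cm²/s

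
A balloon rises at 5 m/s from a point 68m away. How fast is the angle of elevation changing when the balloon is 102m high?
0.022624 rad/s

tan(θ) = y/68
sec²(θ) · dθ/dt = (1/68) · dy/dt
dθ/dt = cos²(θ)/68 · 5 = 68/(68² + 102²) · 5
dθ/dt = 0.022624 rad/s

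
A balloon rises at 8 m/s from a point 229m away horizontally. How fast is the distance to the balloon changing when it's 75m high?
300√58066/29033 ≈ 2.49 m/s

z² = 229² + y²
z = √(229² + 75²) = √58066
dz/dt = y/z · dy/dt = 75/√58066 · 8 = 300√58066/29033 ≈ 2.49 m/s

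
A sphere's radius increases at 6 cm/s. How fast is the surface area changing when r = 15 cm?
720π cm²/s

S = 4πr²
dS/dt = dS/dr · dr/dt = 8πr · 6
At r = 15: dS/dt = 720π cm²/s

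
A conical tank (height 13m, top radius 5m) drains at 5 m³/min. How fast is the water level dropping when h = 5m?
169/(125π) ≈ 0.4304 m/min

r/h = 5/13, so r = (5/13)h
V = (1/3)πr²h = (1/3)π((5/13)h)²h = (25/507)πh³
dV/dh = (25/169)πh²
dh/dt = (dV/dt)/(dV/dh) = -5/((25/169)π·5²) = -169/(125π) m/min
The level is dropping at 169/(125π) ≈ 0.4304 m/min.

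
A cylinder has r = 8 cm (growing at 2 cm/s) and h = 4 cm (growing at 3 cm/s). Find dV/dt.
320π cm³/s

V = πr²h
dV/dt = 2πrh·dr/dt + πr²·dh/dt
= 2π(8)(4)(2) + π(8)²(3)
= 320π cm³/s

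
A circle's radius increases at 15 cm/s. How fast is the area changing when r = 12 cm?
360π cm²/s

A = πr²
dA/dt = 2πr · dr/dt = 2π(12)(15) = 360π cm²/s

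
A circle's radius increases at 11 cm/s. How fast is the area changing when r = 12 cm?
264π cm²/s

A = πr²
dA/dt = 2πr · dr/dt = 2π(12)(11) = 264π cm²/s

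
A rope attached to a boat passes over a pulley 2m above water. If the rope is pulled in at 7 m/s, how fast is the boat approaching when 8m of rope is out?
28√15/15 ≈ 7.23 m/s

rope² = x² + 2²
x = √(8² - 2²) = 2√15
dx/dt = (rope/x) · d(rope)/dt = (8/(2√15)) · (-7) = -28√15/15 m/s
The boat approaches at 28√15/15 ≈ 7.23 m/s.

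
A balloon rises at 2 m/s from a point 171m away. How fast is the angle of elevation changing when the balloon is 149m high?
0.006648 rad/s

tan(θ) = y/171
sec²(θ) · dθ/dt = (1/171) · dy/dt
dθ/dt = cos²(θ)/171 · 2 = 171/(171² + 149²) · 2
dθ/dt = 0.006648 rad/s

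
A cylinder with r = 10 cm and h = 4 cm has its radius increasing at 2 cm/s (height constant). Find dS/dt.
96π cm²/s

S = 2πrh + 2πr² (lateral + bases)
dS/dt = (2πh + 4πr)·dr/dt = (2π·4 + 4π·10)·2
= 96π cm²/s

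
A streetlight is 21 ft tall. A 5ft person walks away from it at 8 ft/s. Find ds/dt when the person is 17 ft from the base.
5/2 ft/s

By similar triangles: 21/(x+s) = 5/s
Solving: s = 5x/16
ds/dt = 5/16 · dx/dt = 5/16 · 8 = 5/2 ft/s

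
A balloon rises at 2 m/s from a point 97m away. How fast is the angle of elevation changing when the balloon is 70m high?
0.013558 rad/s

tan(θ) = y/97
sec²(θ) · dθ/dt = (1/97) · dy/dt
dθ/dt = cos²(θ)/97 · 2 = 97/(97² + 70²) · 2
dθ/dt = 0.013558 rad/s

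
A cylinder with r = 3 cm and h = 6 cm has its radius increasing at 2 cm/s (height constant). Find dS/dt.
48π cm²/s

S = 2πrh + 2πr² (lateral + bases)
dS/dt = (2πh + 4πr)·dr/dt = (2π·6 + 4π·3)·2
= 48π cm²/s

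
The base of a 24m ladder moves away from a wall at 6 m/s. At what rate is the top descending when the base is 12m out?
2√3 ≈ 3.464 m/s

x² + y² = 24²
2x·dx/dt + 2y·dy/dt = 0
dy/dt = -x/y · dx/dt = -12/(12√3) · 6 = -2√3 m/s
The top is descending at 2√3 ≈ 3.464 m/s.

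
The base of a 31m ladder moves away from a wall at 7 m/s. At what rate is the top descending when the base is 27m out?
189√58/116 ≈ 12.41 m/s

x² + y² = 31²
2x·dx/dt + 2y·dy/dt = 0
dy/dt = -x/y · dx/dt = -27/(2√58) · 7 = -189√58/116 m/s
The top is descending at 189√58/116 ≈ 12.41 m/s.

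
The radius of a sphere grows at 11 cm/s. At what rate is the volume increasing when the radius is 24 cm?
25344π cm³/s

V = (4/3)πr³
dV/dt = dV/dr · dr/dt = 4πr² · 11
At r = 24: dV/dt = 25344π cm³/s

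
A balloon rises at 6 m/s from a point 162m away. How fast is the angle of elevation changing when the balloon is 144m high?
0.02069 rad/s

tan(θ) = y/162
sec²(θ) · dθ/dt = (1/162) · dy/dt
dθ/dt = cos²(θ)/162 · 6 = 162/(162² + 144²) · 6
dθ/dt = 0.02069 rad/s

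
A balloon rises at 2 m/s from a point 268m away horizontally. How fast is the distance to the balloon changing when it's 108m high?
27√5218/2609 ≈ 0.7476 m/s

z² = 268² + y²
z = √(268² + 108²) = 4√5218
dz/dt = y/z · dy/dt = 108/(4√5218) · 2 = 27√5218/2609 ≈ 0.7476 m/s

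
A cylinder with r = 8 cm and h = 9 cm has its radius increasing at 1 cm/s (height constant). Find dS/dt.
50π cm²/s

S = 2πrh + 2πr² (lateral + bases)
dS/dt = (2πh + 4πr)·dr/dt = (2π·9 + 4π·8)·1
= 50π cm²/s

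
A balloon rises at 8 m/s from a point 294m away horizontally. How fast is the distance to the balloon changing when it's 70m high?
20√466/233 ≈ 1.853 m/s

z² = 294² + y²
z = √(294² + 70²) = 14√466
dz/dt = y/z · dy/dt = 70/(14√466) · 8 = 20√466/233 ≈ 1.853 m/s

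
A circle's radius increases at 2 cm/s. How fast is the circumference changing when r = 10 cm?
4π cm/s

C = 2πr
dC/dt = 2π · dr/dt = 2π · 2 = 4π cm/s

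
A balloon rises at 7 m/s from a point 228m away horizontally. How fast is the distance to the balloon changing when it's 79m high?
553√2329/11645 ≈ 2.292 m/s

z² = 228² + y²
z = √(228² + 79²) = 5√2329
dz/dt = y/z · dy/dt = 79/(5√2329) · 7 = 553√2329/11645 ≈ 2.292 m/s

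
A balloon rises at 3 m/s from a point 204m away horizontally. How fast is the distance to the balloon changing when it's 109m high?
327√53497/53497 ≈ 1.414 m/s

z² = 204² + y²
z = √(204² + 109²) = √53497
dz/dt = y/z · dy/dt = 109/√53497 · 3 = 327√53497/53497 ≈ 1.414 m/s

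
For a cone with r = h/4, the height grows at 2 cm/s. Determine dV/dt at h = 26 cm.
169π/2 cm³/s

V = (1/3)π(h/4)²h = πh³/48
dV/dt = πh²/16 · 2
At h = 26: dV/dt = 169π/2 cm³/s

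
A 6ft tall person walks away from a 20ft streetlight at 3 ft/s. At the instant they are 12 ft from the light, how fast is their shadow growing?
9/7 ft/s

By similar triangles: 20/(x+s) = 6/s
Solving: s = 6x/14
ds/dt = 6/14 · dx/dt = 3/7 · 3 = 9/7 ft/s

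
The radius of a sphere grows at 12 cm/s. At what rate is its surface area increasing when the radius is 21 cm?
2016π cm²/s

S = 4πr²
dS/dt = dS/dr · dr/dt = 8πr · 12
At r = 21: dS/dt = 2016π cm²/s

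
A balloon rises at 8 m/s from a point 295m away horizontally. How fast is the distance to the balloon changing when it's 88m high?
704√94769/94769 ≈ 2.287 m/s

z² = 295² + y²
z = √(295² + 88²) = √94769
dz/dt = y/z · dy/dt = 88/√94769 · 8 = 704√94769/94769 ≈ 2.287 m/s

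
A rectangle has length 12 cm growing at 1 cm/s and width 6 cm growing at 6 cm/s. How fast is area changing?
78 cm²/s

A = lw
dA/dt = w·dl/dt + l·dw/dt = 6·1 + 12·6 = 78 cm²/s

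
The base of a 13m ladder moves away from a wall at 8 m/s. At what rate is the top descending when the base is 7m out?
14√30/15 ≈ 5.112 m/s

x² + y² = 13²
2x·dx/dt + 2y·dy/dt = 0
dy/dt = -x/y · dx/dt = -7/(2√30) · 8 = -14√30/15 m/s
The top is descending at 14√30/15 ≈ 5.112 m/s.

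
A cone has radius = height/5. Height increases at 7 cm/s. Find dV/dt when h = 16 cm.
1792π/25 cm³/s

V = (1/3)π(h/5)²h = πh³/75
dV/dt = πh²/25 · 7
At h = 16: dV/dt = 1792π/25 cm³/s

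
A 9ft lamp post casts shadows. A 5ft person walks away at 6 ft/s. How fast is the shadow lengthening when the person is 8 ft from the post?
15/2 ft/s

By similar triangles: 9/(x+s) = 5/s
Solving: s = 5x/4
ds/dt = 5/4 · dx/dt = 5/4 · 6 = 15/2 ft/s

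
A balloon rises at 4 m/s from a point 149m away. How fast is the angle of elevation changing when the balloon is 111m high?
0.017264 rad/s

tan(θ) = y/149
sec²(θ) · dθ/dt = (1/149) · dy/dt
dθ/dt = cos²(θ)/149 · 4 = 149/(149² + 111²) · 4
dθ/dt = 0.017264 rad/s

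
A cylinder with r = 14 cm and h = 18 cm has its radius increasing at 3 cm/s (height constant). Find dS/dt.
276π cm²/s

S = 2πrh + 2πr² (lateral + bases)
dS/dt = (2πh + 4πr)·dr/dt = (2π·18 + 4π·14)·3
= 276π cm²/s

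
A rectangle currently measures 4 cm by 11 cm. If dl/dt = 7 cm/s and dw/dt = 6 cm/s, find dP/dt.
26 cm/s

P = 2(l + w)
dP/dt = 2(dl/dt + dw/dt) = 2(7 + 6) = 26 cm/s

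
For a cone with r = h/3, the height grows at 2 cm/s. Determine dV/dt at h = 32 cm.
2048π/9 cm³/s

V = (1/3)π(h/3)²h = πh³/27
dV/dt = πh²/9 · 2
At h = 32: dV/dt = 2048π/9 cm³/s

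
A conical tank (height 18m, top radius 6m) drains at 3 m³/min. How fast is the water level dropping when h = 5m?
27/(25π) ≈ 0.3438 m/min

r/h = 6/18, so r = (1/3)h
V = (1/3)πr²h = (1/3)π((1/3)h)²h = (1/27)πh³
dV/dh = (1/9)πh²
dh/dt = (dV/dt)/(dV/dh) = -3/((1/9)π·5²) = -27/(25π) m/min
The level is dropping at 27/(25π) ≈ 0.3438 m/min.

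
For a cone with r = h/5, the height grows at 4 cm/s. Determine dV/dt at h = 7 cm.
196π/25 cm³/s

V = (1/3)π(h/5)²h = πh³/75
dV/dt = πh²/25 · 4
At h = 7: dV/dt = 196π/25 cm³/s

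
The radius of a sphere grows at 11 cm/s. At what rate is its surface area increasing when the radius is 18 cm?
1584π cm²/s

S = 4πr²
dS/dt = dS/dr · dr/dt = 8πr · 11
At r = 18: dS/dt = 1584π cm²/s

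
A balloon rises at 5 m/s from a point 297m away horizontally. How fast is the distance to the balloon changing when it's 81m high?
3√130/26 ≈ 1.316 m/s

z² = 297² + y²
z = √(297² + 81²) = 27√130
dz/dt = y/z · dy/dt = 81/(27√130) · 5 = 3√130/26 ≈ 1.316 m/s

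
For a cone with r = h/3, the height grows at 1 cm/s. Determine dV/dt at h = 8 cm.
64π/9 cm³/s

V = (1/3)π(h/3)²h = πh³/27
dV/dt = πh²/9 · 1
At h = 8: dV/dt = 64π/9 cm³/s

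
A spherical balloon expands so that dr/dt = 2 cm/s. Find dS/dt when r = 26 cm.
416π cm²/s

S = 4πr²
dS/dt = dS/dr · dr/dt = 8πr · 2
At r = 26: dS/dt = 416π cm²/s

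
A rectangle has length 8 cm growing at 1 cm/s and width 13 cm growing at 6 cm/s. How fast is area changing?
61 cm²/s

A = lw
dA/dt = w·dl/dt + l·dw/dt = 13·1 + 8·6 = 61 cm²/s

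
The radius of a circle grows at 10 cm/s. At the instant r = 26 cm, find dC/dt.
20π cm/s

C = 2πr
dC/dt = 2π · dr/dt = 2π · 10 = 20π cm/s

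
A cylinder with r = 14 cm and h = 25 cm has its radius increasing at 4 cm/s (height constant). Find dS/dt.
424π cm²/s

S = 2πrh + 2πr² (lateral + bases)
dS/dt = (2πh + 4πr)·dr/dt = (2π·25 + 4π·14)·4
= 424π cm²/s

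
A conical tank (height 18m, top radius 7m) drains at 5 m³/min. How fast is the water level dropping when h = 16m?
405/(3136π) ≈ 0.04111 m/min

r/h = 7/18, so r = (7/18)h
V = (1/3)πr²h = (1/3)π((7/18)h)²h = (49/972)πh³
dV/dh = (49/324)πh²
dh/dt = (dV/dt)/(dV/dh) = -5/((49/324)π·16²) = -405/(3136π) m/min
The level is dropping at 405/(3136π) ≈ 0.04111 m/min.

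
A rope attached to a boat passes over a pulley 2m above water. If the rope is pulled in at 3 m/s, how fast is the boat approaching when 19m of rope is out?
19√357/119 ≈ 3.017 m/s

rope² = x² + 2²
x = √(19² - 2²) = √357
dx/dt = (rope/x) · d(rope)/dt = (19/√357) · (-3) = -19√357/119 m/s
The boat approaches at 19√357/119 ≈ 3.017 m/s.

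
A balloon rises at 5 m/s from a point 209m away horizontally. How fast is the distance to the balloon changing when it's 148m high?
148√65585/13117 ≈ 2.89 m/s

z² = 209² + y²
z = √(209² + 148²) = √65585
dz/dt = y/z · dy/dt = 148/√65585 · 5 = 148√65585/13117 ≈ 2.89 m/s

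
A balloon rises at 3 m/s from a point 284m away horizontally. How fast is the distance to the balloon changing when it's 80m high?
60√5441/5441 ≈ 0.8134 m/s

z² = 284² + y²
z = √(284² + 80²) = 4√5441
dz/dt = y/z · dy/dt = 80/(4√5441) · 3 = 60√5441/5441 ≈ 0.8134 m/s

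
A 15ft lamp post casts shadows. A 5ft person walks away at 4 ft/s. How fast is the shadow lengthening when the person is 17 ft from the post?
2 ft/s

By similar triangles: 15/(x+s) = 5/s
Solving: s = 5x/10
ds/dt = 5/10 · dx/dt = 1/2 · 4 = 2 ft/s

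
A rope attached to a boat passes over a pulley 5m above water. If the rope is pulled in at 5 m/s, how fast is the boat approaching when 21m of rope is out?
105√26/104 ≈ 5.148 m/s

rope² = x² + 5²
x = √(21² - 5²) = 4√26
dx/dt = (rope/x) · d(rope)/dt = (21/(4√26)) · (-5) = -105√26/104 m/s
The boat approaches at 105√26/104 ≈ 5.148 m/s.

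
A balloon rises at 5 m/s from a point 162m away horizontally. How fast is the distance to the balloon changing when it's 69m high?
23√3445/689 ≈ 1.959 m/s

z² = 162² + y²
z = √(162² + 69²) = 3√3445
dz/dt = y/z · dy/dt = 69/(3√3445) · 5 = 23√3445/689 ≈ 1.959 m/s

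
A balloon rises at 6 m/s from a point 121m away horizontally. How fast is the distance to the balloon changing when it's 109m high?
327√26522/13261 ≈ 4.016 m/s

z² = 121² + y²
z = √(121² + 109²) = √26522
dz/dt = y/z · dy/dt = 109/√26522 · 6 = 327√26522/13261 ≈ 4.016 m/s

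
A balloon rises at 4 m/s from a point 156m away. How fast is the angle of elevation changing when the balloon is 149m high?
0.013409 rad/s

tan(θ) = y/156
sec²(θ) · dθ/dt = (1/156) · dy/dt
dθ/dt = cos²(θ)/156 · 4 = 156/(156² + 149²) · 4
dθ/dt = 0.013409 rad/s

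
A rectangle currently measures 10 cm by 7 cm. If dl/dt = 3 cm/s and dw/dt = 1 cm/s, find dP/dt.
8 cm/s

P = 2(l + w)
dP/dt = 2(dl/dt + dw/dt) = 2(3 + 1) = 8 cm/s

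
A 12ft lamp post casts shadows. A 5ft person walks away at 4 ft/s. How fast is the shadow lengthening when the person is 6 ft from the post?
20/7 ft/s

By similar triangles: 12/(x+s) = 5/s
Solving: s = 5x/7
ds/dt = 5/7 · dx/dt = 5/7 · 4 = 20/7 ft/s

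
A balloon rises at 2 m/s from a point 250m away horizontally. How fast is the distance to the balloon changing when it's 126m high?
63√19594/9797 ≈ 0.9001 m/s

z² = 250² + y²
z = √(250² + 126²) = 2√19594
dz/dt = y/z · dy/dt = 126/(2√19594) · 2 = 63√19594/9797 ≈ 0.9001 m/s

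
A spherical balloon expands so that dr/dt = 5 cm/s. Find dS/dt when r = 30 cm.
1200π cm²/s

S = 4πr²
dS/dt = dS/dr · dr/dt = 8πr · 5
At r = 30: dS/dt = 1200π cm²/s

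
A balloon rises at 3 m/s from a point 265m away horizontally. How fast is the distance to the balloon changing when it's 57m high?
171√73474/73474 ≈ 0.6309 m/s

z² = 265² + y²
z = √(265² + 57²) = √73474
dz/dt = y/z · dy/dt = 57/√73474 · 3 = 171√73474/73474 ≈ 0.6309 m/s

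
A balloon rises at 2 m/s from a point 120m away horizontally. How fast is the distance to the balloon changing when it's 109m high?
218√26281/26281 ≈ 1.345 m/s

z² = 120² + y²
z = √(120² + 109²) = √26281
dz/dt = y/z · dy/dt = 109/√26281 · 2 = 218√26281/26281 ≈ 1.345 m/s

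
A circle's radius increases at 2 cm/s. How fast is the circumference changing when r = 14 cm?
4π cm/s

C = 2πr
dC/dt = 2π · dr/dt = 2π · 2 = 4π cm/s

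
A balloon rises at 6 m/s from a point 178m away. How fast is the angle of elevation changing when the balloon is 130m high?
0.021983 rad/s

tan(θ) = y/178
sec²(θ) · dθ/dt = (1/178) · dy/dt
dθ/dt = cos²(θ)/178 · 6 = 178/(178² + 130²) · 6
dθ/dt = 0.021983 rad/s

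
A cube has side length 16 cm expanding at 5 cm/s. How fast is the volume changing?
3840 cm³/s

V = s³
dV/dt = 3s² · ds/dt = 3·16²·5 = 3840 cm³/s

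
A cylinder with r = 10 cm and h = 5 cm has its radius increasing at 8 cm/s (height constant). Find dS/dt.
400π cm²/s

S = 2πrh + 2πr² (lateral + bases)
dS/dt = (2πh + 4πr)·dr/dt = (2π·5 + 4π·10)·8
= 400π cm²/s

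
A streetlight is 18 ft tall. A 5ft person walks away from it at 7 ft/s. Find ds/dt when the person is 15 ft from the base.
35/13 ft/s

By similar triangles: 18/(x+s) = 5/s
Solving: s = 5x/13
ds/dt = 5/13 · dx/dt = 5/13 · 7 = 35/13 ft/s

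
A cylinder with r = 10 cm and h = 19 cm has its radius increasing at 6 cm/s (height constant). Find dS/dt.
468π cm²/s

S = 2πrh + 2πr² (lateral + bases)
dS/dt = (2πh + 4πr)·dr/dt = (2π·19 + 4π·10)·6
= 468π cm²/s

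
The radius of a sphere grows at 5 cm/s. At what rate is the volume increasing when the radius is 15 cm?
4500π cm³/s

V = (4/3)πr³
dV/dt = dV/dr · dr/dt = 4πr² · 5
At r = 15: dV/dt = 4500π cm³/s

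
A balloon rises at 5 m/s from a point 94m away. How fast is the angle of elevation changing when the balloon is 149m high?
0.015143 rad/s

tan(θ) = y/94
sec²(θ) · dθ/dt = (1/94) · dy/dt
dθ/dt = cos²(θ)/94 · 5 = 94/(94² + 149²) · 5
dθ/dt = 0.015143 rad/s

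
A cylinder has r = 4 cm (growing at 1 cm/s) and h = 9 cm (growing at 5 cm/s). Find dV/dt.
152π cm³/s

V = πr²h
dV/dt = 2πrh·dr/dt + πr²·dh/dt
= 2π(4)(9)(1) + π(4)²(5)
= 152π cm³/s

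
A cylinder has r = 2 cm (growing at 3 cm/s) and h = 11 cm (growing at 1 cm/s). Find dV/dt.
136π cm³/s

V = πr²h
dV/dt = 2πrh·dr/dt + πr²·dh/dt
= 2π(2)(11)(3) + π(2)²(1)
= 136π cm³/s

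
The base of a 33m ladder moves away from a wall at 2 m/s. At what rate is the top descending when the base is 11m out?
√2/2 ≈ 0.7071 m/s

x² + y² = 33²
2x·dx/dt + 2y·dy/dt = 0
dy/dt = -x/y · dx/dt = -11/(22√2) · 2 = -√2/2 m/s
The top is descending at √2/2 ≈ 0.7071 m/s.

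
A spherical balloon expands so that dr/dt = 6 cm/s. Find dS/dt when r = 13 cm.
624π cm²/s

S = 4πr²
dS/dt = dS/dr · dr/dt = 8πr · 6
At r = 13: dS/dt = 624π cm²/s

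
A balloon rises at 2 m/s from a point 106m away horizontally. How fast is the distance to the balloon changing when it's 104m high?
104√5513/5513 ≈ 1.401 m/s

z² = 106² + y²
z = √(106² + 104²) = 2√5513
dz/dt = y/z · dy/dt = 104/(2√5513) · 2 = 104√5513/5513 ≈ 1.401 m/s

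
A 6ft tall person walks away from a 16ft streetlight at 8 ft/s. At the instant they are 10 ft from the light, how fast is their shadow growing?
24/5 ft/s

By similar triangles: 16/(x+s) = 6/s
Solving: s = 6x/10
ds/dt = 6/10 · dx/dt = 3/5 · 8 = 24/5 ft/s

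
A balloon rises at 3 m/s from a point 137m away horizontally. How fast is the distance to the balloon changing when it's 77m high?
231√24698/24698 ≈ 1.47 m/s

z² = 137² + y²
z = √(137² + 77²) = √24698
dz/dt = y/z · dy/dt = 77/√24698 · 3 = 231√24698/24698 ≈ 1.47 m/s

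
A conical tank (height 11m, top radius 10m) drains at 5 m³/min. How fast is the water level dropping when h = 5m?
121/(500π) ≈ 0.07703 m/min

r/h = 10/11, so r = (10/11)h
V = (1/3)πr²h = (1/3)π((10/11)h)²h = (100/363)πh³
dV/dh = (100/121)πh²
dh/dt = (dV/dt)/(dV/dh) = -5/((100/121)π·5²) = -121/(500π) m/min
The level is dropping at 121/(500π) ≈ 0.07703 m/min.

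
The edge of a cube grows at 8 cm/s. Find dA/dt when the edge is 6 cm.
576 cm²/s

A = 6s²
dA/dt = 12s · ds/dt = 12·6·8 = 576 cm²/s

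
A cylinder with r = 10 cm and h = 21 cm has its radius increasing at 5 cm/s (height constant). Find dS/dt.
410π cm²/s

S = 2πrh + 2πr² (lateral + bases)
dS/dt = (2πh + 4πr)·dr/dt = (2π·21 + 4π·10)·5
= 410π cm²/s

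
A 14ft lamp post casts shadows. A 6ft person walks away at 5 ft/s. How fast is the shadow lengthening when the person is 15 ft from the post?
15/4 ft/s

By similar triangles: 14/(x+s) = 6/s
Solving: s = 6x/8
ds/dt = 6/8 · dx/dt = 3/4 · 5 = 15/4 ft/s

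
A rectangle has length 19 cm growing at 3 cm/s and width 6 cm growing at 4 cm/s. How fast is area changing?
94 cm²/s

A = lw
dA/dt = w·dl/dt + l·dw/dt = 6·3 + 19·4 = 94 cm²/s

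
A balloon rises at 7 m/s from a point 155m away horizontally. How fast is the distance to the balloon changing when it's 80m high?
112√1217/1217 ≈ 3.211 m/s

z² = 155² + y²
z = √(155² + 80²) = 5√1217
dz/dt = y/z · dy/dt = 80/(5√1217) · 7 = 112√1217/1217 ≈ 3.211 m/s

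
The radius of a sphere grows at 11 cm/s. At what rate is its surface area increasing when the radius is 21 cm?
1848π cm²/s

S = 4πr²
dS/dt = dS/dr · dr/dt = 8πr · 11
At r = 21: dS/dt = 1848π cm²/s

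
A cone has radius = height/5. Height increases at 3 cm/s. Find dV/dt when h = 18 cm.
972π/25 cm³/s

V = (1/3)π(h/5)²h = πh³/75
dV/dt = πh²/25 · 3
At h = 18: dV/dt = 972π/25 cm³/s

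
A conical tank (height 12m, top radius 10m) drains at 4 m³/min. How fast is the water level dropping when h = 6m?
4/(25π) ≈ 0.05093 m/min

r/h = 10/12, so r = (5/6)h
V = (1/3)πr²h = (1/3)π((5/6)h)²h = (25/108)πh³
dV/dh = (25/36)πh²
dh/dt = (dV/dt)/(dV/dh) = -4/((25/36)π·6²) = -4/(25π) m/min
The level is dropping at 4/(25π) ≈ 0.05093 m/min.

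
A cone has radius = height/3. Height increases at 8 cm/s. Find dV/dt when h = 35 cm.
9800π/9 cm³/s

V = (1/3)π(h/3)²h = πh³/27
dV/dt = πh²/9 · 8
At h = 35: dV/dt = 9800π/9 cm³/s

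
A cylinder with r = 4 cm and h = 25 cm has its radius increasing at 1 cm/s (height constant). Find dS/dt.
66π cm²/s

S = 2πrh + 2πr² (lateral + bases)
dS/dt = (2πh + 4πr)·dr/dt = (2π·25 + 4π·4)·1
= 66π cm²/s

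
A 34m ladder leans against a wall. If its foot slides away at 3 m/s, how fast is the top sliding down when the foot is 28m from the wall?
14√93/31 ≈ 4.355 m/s

x² + y² = 34²
2x·dx/dt + 2y·dy/dt = 0
dy/dt = -x/y · dx/dt = -28/(2√93) · 3 = -14√93/31 m/s
The top is descending at 14√93/31 ≈ 4.355 m/s.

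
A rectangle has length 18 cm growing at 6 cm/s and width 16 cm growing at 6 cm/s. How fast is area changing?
204 cm²/s

A = lw
dA/dt = w·dl/dt + l·dw/dt = 16·6 + 18·6 = 204 cm²/s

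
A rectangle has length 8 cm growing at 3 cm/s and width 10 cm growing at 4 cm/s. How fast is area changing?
62 cm²/s

A = lw
dA/dt = w·dl/dt + l·dw/dt = 10·3 + 8·4 = 62 cm²/s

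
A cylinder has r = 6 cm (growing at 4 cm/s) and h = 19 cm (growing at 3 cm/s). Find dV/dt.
1020π cm³/s

V = πr²h
dV/dt = 2πrh·dr/dt + πr²·dh/dt
= 2π(6)(19)(4) + π(6)²(3)
= 1020π cm³/s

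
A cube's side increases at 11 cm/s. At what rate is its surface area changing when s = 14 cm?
1848 cm²/s

A = 6s²
dA/dt = 12s · ds/dt = 12·14·11 = 1848 cm²/s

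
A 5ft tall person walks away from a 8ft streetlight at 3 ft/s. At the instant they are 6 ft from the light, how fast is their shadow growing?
5 ft/s

By similar triangles: 8/(x+s) = 5/s
Solving: s = 5x/3
ds/dt = 5/3 · dx/dt = 5/3 · 3 = 5 ft/s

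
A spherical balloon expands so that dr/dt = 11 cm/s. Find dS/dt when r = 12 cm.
1056π cm²/s

S = 4πr²
dS/dt = dS/dr · dr/dt = 8πr · 11
At r = 12: dS/dt = 1056π cm²/s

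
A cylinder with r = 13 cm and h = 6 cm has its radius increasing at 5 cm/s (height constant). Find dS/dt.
320π cm²/s

S = 2πrh + 2πr² (lateral + bases)
dS/dt = (2πh + 4πr)·dr/dt = (2π·6 + 4π·13)·5
= 320π cm²/s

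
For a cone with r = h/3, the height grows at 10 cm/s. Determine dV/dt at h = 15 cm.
250π cm³/s

V = (1/3)π(h/3)²h = πh³/27
dV/dt = πh²/9 · 10
At h = 15: dV/dt = 250π cm³/s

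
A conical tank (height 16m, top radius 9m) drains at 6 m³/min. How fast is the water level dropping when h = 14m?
128/(1323π) ≈ 0.0308 m/min

r/h = 9/16, so r = (9/16)h
V = (1/3)πr²h = (1/3)π((9/16)h)²h = (27/256)πh³
dV/dh = (81/256)πh²
dh/dt = (dV/dt)/(dV/dh) = -6/((81/256)π·14²) = -128/(1323π) m/min
The level is dropping at 128/(1323π) ≈ 0.0308 m/min.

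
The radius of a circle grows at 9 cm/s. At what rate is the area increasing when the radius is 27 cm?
486π cm²/s

A = πr²
dA/dt = 2πr · dr/dt = 2π(27)(9) = 486π cm²/s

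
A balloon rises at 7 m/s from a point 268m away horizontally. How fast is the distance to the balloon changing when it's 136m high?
238√5645/5645 ≈ 3.168 m/s

z² = 268² + y²
z = √(268² + 136²) = 4√5645
dz/dt = y/z · dy/dt = 136/(4√5645) · 7 = 238√5645/5645 ≈ 3.168 m/s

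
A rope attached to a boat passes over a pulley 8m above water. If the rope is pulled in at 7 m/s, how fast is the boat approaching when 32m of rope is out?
28√15/15 ≈ 7.23 m/s

rope² = x² + 8²
x = √(32² - 8²) = 8√15
dx/dt = (rope/x) · d(rope)/dt = (32/(8√15)) · (-7) = -28√15/15 m/s
The boat approaches at 28√15/15 ≈ 7.23 m/s.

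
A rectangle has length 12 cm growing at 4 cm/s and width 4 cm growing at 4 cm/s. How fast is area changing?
64 cm²/s

A = lw
dA/dt = w·dl/dt + l·dw/dt = 4·4 + 12·4 = 64 cm²/s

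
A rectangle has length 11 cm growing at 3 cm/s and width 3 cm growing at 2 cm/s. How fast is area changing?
31 cm²/s

A = lw
dA/dt = w·dl/dt + l·dw/dt = 3·3 + 11·2 = 31 cm²/s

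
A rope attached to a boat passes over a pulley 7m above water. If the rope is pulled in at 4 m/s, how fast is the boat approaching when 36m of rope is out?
144√1247/1247 ≈ 4.078 m/s

rope² = x² + 7²
x = √(36² - 7²) = √1247
dx/dt = (rope/x) · d(rope)/dt = (36/√1247) · (-4) = -144√1247/1247 m/s
The boat approaches at 144√1247/1247 ≈ 4.078 m/s.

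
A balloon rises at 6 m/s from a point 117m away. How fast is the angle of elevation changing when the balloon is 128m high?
0.023343 rad/s

tan(θ) = y/117
sec²(θ) · dθ/dt = (1/117) · dy/dt
dθ/dt = cos²(θ)/117 · 6 = 117/(117² + 128²) · 6
dθ/dt = 0.023343 rad/s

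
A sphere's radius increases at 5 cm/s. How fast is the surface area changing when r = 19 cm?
760π cm²/s

S = 4πr²
dS/dt = dS/dr · dr/dt = 8πr · 5
At r = 19: dS/dt = 760π cm²/s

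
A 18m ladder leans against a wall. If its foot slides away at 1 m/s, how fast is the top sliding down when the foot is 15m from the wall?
5√11/11 ≈ 1.508 m/s

x² + y² = 18²
2x·dx/dt + 2y·dy/dt = 0
dy/dt = -x/y · dx/dt = -15/(3√11) · 1 = -5√11/11 m/s
The top is descending at 5√11/11 ≈ 1.508 m/s.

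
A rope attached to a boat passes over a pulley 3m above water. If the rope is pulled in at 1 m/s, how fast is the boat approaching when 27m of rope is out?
9√5/20 ≈ 1.006 m/s

rope² = x² + 3²
x = √(27² - 3²) = 12√5
dx/dt = (rope/x) · d(rope)/dt = (27/(12√5)) · (-1) = -9√5/20 m/s
The boat approaches at 9√5/20 ≈ 1.006 m/s.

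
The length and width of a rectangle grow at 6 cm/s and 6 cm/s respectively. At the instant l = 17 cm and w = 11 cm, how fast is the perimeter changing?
24 cm/s

P = 2(l + w)
dP/dt = 2(dl/dt + dw/dt) = 2(6 + 6) = 24 cm/s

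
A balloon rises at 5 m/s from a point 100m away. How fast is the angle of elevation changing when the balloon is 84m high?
0.029315 rad/s

tan(θ) = y/100
sec²(θ) · dθ/dt = (1/100) · dy/dt
dθ/dt = cos²(θ)/100 · 5 = 100/(100² + 84²) · 5
dθ/dt = 0.029315 rad/s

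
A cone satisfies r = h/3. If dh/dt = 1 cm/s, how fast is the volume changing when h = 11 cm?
121π/9 cm³/s

V = (1/3)π(h/3)²h = πh³/27
dV/dt = πh²/9 · 1
At h = 11: dV/dt = 121π/9 cm³/s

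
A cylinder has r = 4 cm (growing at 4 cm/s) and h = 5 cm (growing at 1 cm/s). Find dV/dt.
176π cm³/s

V = πr²h
dV/dt = 2πrh·dr/dt + πr²·dh/dt
= 2π(4)(5)(4) + π(4)²(1)
= 176π cm³/s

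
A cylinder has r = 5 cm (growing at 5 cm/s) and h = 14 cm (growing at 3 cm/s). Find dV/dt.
775π cm³/s

V = πr²h
dV/dt = 2πrh·dr/dt + πr²·dh/dt
= 2π(5)(14)(5) + π(5)²(3)
= 775π cm³/s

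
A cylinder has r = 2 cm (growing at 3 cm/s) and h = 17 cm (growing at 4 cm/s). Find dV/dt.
220π cm³/s

V = πr²h
dV/dt = 2πrh·dr/dt + πr²·dh/dt
= 2π(2)(17)(3) + π(2)²(4)
= 220π cm³/s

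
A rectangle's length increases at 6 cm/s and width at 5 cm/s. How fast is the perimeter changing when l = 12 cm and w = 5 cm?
22 cm/s

P = 2(l + w)
dP/dt = 2(dl/dt + dw/dt) = 2(6 + 5) = 22 cm/s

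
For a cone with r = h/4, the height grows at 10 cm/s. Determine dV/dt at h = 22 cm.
605π/2 cm³/s

V = (1/3)π(h/4)²h = πh³/48
dV/dt = πh²/16 · 10
At h = 22: dV/dt = 605π/2 cm³/s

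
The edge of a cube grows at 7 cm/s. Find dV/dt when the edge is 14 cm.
4116 cm³/s

V = s³
dV/dt = 3s² · ds/dt = 3·14²·7 = 4116 cm³/s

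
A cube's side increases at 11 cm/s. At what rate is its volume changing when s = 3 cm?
297 cm³/s

V = s³
dV/dt = 3s² · ds/dt = 3·3²·11 = 297 cm³/s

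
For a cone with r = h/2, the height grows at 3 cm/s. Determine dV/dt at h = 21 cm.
1323π/4 cm³/s

V = (1/3)π(h/2)²h = πh³/12
dV/dt = πh²/4 · 3
At h = 21: dV/dt = 1323π/4 cm³/s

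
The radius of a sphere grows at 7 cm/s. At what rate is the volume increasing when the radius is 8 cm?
1792π cm³/s

V = (4/3)πr³
dV/dt = dV/dr · dr/dt = 4πr² · 7
At r = 8: dV/dt = 1792π cm³/s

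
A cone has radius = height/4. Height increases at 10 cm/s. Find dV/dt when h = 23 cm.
2645π/8 cm³/s

V = (1/3)π(h/4)²h = πh³/48
dV/dt = πh²/16 · 10
At h = 23: dV/dt = 2645π/8 cm³/s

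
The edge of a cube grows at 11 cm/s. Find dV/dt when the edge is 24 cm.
19008 cm³/s

V = s³
dV/dt = 3s² · ds/dt = 3·24²·11 = 19008 cm³/s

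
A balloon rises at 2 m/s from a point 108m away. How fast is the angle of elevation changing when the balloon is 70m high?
0.01304 rad/s

tan(θ) = y/108
sec²(θ) · dθ/dt = (1/108) · dy/dt
dθ/dt = cos²(θ)/108 · 2 = 108/(108² + 70²) · 2
dθ/dt = 0.01304 rad/s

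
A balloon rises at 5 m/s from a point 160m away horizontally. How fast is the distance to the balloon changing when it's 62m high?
155√7361/7361 ≈ 1.807 m/s

z² = 160² + y²
z = √(160² + 62²) = 2√7361
dz/dt = y/z · dy/dt = 62/(2√7361) · 5 = 155√7361/7361 ≈ 1.807 m/s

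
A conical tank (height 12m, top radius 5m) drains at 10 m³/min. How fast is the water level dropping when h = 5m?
288/(125π) ≈ 0.7334 m/min

r/h = 5/12, so r = (5/12)h
V = (1/3)πr²h = (1/3)π((5/12)h)²h = (25/432)πh³
dV/dh = (25/144)πh²
dh/dt = (dV/dt)/(dV/dh) = -10/((25/144)π·5²) = -288/(125π) m/min
The level is dropping at 288/(125π) ≈ 0.7334 m/min.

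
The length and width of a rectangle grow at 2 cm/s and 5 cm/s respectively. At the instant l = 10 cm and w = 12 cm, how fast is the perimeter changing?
14 cm/s

P = 2(l + w)
dP/dt = 2(dl/dt + dw/dt) = 2(2 + 5) = 14 cm/s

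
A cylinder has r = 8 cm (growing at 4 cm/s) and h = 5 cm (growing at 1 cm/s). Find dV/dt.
384π cm³/s

V = πr²h
dV/dt = 2πrh·dr/dt + πr²·dh/dt
= 2π(8)(5)(4) + π(8)²(1)
= 384π cm³/s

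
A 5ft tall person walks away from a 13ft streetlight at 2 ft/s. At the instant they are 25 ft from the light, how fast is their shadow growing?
5/4 ft/s

By similar triangles: 13/(x+s) = 5/s
Solving: s = 5x/8
ds/dt = 5/8 · dx/dt = 5/8 · 2 = 5/4 ft/s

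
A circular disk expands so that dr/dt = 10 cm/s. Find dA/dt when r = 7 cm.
140π cm²/s

A = πr²
dA/dt = 2πr · dr/dt = 2π(7)(10) = 140π cm²/s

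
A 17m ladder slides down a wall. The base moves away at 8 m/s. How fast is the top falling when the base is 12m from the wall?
96√145/145 ≈ 7.972 m/s

x² + y² = 17²
2x·dx/dt + 2y·dy/dt = 0
dy/dt = -x/y · dx/dt = -12/√145 · 8 = -96√145/145 m/s
The top is descending at 96√145/145 ≈ 7.972 m/s.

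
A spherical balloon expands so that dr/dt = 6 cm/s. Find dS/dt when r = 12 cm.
576π cm²/s

S = 4πr²
dS/dt = dS/dr · dr/dt = 8πr · 6
At r = 12: dS/dt = 576π cm²/s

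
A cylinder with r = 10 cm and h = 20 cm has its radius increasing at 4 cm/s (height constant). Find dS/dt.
320π cm²/s

S = 2πrh + 2πr² (lateral + bases)
dS/dt = (2πh + 4πr)·dr/dt = (2π·20 + 4π·10)·4
= 320π cm²/s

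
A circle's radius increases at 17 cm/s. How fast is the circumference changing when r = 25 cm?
34π cm/s

C = 2πr
dC/dt = 2π · dr/dt = 2π · 17 = 34π cm/s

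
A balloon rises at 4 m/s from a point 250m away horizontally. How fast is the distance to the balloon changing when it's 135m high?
108√3229/3229 ≈ 1.901 m/s

z² = 250² + y²
z = √(250² + 135²) = 5√3229
dz/dt = y/z · dy/dt = 135/(5√3229) · 4 = 108√3229/3229 ≈ 1.901 m/s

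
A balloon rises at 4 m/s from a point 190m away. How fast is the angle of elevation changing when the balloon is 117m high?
0.015264 rad/s

tan(θ) = y/190
sec²(θ) · dθ/dt = (1/190) · dy/dt
dθ/dt = cos²(θ)/190 · 4 = 190/(190² + 117²) · 4
dθ/dt = 0.015264 rad/s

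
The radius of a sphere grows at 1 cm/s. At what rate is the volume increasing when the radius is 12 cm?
576π cm³/s

V = (4/3)πr³
dV/dt = dV/dr · dr/dt = 4πr² · 1
At r = 12: dV/dt = 576π cm³/s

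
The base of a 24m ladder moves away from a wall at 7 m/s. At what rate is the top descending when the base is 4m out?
√35/5 ≈ 1.183 m/s

x² + y² = 24²
2x·dx/dt + 2y·dy/dt = 0
dy/dt = -x/y · dx/dt = -4/(4√35) · 7 = -√35/5 m/s
The top is descending at √35/5 ≈ 1.183 m/s.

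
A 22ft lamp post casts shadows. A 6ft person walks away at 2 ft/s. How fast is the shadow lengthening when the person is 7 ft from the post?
3/4 ft/s

By similar triangles: 22/(x+s) = 6/s
Solving: s = 6x/16
ds/dt = 6/16 · dx/dt = 3/8 · 2 = 3/4 ft/s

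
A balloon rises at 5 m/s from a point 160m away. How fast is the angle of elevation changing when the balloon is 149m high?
0.016736 rad/s

tan(θ) = y/160
sec²(θ) · dθ/dt = (1/160) · dy/dt
dθ/dt = cos²(θ)/160 · 5 = 160/(160² + 149²) · 5
dθ/dt = 0.016736 rad/s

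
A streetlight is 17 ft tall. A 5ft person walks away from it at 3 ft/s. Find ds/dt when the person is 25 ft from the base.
5/4 ft/s

By similar triangles: 17/(x+s) = 5/s
Solving: s = 5x/12
ds/dt = 5/12 · dx/dt = 5/12 · 3 = 5/4 ft/s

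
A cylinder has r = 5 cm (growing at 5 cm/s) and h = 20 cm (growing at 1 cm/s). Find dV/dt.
1025π cm³/s

V = πr²h
dV/dt = 2πrh·dr/dt + πr²·dh/dt
= 2π(5)(20)(5) + π(5)²(1)
= 1025π cm³/s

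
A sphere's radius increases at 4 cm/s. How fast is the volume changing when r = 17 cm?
4624π cm³/s

V = (4/3)πr³
dV/dt = dV/dr · dr/dt = 4πr² · 4
At r = 17: dV/dt = 4624π cm³/s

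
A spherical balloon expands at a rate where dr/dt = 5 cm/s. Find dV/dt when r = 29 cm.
16820π cm³/s

V = (4/3)πr³
dV/dt = dV/dr · dr/dt = 4πr² · 5
At r = 29: dV/dt = 16820π cm³/s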